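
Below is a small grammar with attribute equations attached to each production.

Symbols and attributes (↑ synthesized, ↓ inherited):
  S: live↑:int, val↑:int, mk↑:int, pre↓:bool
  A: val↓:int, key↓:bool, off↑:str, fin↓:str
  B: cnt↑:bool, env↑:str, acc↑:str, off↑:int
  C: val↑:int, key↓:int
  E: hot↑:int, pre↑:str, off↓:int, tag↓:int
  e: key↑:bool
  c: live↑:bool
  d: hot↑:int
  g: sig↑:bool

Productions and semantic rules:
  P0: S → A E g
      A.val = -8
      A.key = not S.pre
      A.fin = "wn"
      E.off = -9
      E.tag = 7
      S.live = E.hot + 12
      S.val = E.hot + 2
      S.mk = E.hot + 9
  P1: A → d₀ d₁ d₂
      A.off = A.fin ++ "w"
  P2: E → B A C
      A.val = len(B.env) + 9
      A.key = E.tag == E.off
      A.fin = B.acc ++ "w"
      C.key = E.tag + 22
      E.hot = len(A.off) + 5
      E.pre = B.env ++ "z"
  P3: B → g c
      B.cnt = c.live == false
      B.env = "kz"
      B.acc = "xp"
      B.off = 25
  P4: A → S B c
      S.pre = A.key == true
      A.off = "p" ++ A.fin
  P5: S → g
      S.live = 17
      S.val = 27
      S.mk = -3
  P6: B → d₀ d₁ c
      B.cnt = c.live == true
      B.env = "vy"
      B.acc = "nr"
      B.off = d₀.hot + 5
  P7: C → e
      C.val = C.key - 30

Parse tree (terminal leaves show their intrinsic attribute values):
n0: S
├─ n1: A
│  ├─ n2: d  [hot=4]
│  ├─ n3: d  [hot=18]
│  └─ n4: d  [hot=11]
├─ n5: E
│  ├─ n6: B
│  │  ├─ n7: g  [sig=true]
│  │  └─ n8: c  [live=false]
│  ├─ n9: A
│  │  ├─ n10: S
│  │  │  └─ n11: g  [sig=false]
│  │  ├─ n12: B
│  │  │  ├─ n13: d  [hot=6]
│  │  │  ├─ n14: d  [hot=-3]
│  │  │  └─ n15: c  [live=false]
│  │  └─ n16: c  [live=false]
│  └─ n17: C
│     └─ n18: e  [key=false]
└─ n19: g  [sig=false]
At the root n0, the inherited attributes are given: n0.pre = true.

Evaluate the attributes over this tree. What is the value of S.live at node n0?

21

1. n0.pre = true  [given at root]
2. n1.val = -8  [-8]
3. n1.key = false  [not S.pre]
4. n1.fin = "wn"  ["wn"]
5. n2.hot = 4  [terminal]
6. n3.hot = 18  [terminal]
7. n4.hot = 11  [terminal]
8. n1.off = "wnw"  [A.fin ++ "w"]
9. n5.off = -9  [-9]
10. n5.tag = 7  [7]
11. n7.sig = true  [terminal]
12. n8.live = false  [terminal]
13. n6.cnt = true  [c.live == false]
14. n6.env = "kz"  ["kz"]
15. n6.acc = "xp"  ["xp"]
16. n6.off = 25  [25]
17. n9.val = 11  [len(B.env) + 9]
18. n9.key = false  [E.tag == E.off]
19. n9.fin = "xpw"  [B.acc ++ "w"]
20. n10.pre = false  [A.key == true]
21. n11.sig = false  [terminal]
22. n10.live = 17  [17]
23. n10.val = 27  [27]
24. n10.mk = -3  [-3]
25. n13.hot = 6  [terminal]
26. n14.hot = -3  [terminal]
27. n15.live = false  [terminal]
28. n12.cnt = false  [c.live == true]
29. n12.env = "vy"  ["vy"]
30. n12.acc = "nr"  ["nr"]
31. n12.off = 11  [d₀.hot + 5]
32. n16.live = false  [terminal]
33. n9.off = "pxpw"  ["p" ++ A.fin]
34. n17.key = 29  [E.tag + 22]
35. n18.key = false  [terminal]
36. n17.val = -1  [C.key - 30]
37. n5.hot = 9  [len(A.off) + 5]
38. n5.pre = "kzz"  [B.env ++ "z"]
39. n19.sig = false  [terminal]
40. n0.live = 21  [E.hot + 12]
41. n0.val = 11  [E.hot + 2]
42. n0.mk = 18  [E.hot + 9]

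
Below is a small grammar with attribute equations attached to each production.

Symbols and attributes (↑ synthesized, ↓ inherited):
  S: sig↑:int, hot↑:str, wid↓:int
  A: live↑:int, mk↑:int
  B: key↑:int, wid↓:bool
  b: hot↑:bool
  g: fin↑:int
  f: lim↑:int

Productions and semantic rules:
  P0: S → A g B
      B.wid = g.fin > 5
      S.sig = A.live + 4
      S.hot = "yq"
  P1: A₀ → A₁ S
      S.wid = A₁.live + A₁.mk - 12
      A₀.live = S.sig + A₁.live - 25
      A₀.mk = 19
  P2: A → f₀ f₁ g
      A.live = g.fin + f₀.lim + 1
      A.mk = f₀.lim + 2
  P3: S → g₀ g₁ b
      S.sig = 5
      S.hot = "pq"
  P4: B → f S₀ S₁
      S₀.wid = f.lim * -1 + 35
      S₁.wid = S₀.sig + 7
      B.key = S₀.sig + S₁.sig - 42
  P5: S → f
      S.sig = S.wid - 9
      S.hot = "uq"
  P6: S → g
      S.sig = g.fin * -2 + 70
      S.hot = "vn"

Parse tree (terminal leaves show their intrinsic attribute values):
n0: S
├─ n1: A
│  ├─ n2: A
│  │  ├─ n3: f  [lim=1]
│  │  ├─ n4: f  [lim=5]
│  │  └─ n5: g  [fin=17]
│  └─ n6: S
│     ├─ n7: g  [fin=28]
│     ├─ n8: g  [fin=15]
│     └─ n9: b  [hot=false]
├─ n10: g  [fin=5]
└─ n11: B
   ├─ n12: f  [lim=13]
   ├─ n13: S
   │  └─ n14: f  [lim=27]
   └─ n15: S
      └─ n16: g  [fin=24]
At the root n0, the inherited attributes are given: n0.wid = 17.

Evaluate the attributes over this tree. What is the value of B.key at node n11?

-7

1. n0.wid = 17  [given at root]
2. n3.lim = 1  [terminal]
3. n4.lim = 5  [terminal]
4. n5.fin = 17  [terminal]
5. n2.live = 19  [g.fin + f₀.lim + 1]
6. n2.mk = 3  [f₀.lim + 2]
7. n6.wid = 10  [A₁.live + A₁.mk - 12]
8. n7.fin = 28  [terminal]
9. n8.fin = 15  [terminal]
10. n9.hot = false  [terminal]
11. n6.sig = 5  [5]
12. n6.hot = "pq"  ["pq"]
13. n1.live = -1  [S.sig + A₁.live - 25]
14. n1.mk = 19  [19]
15. n10.fin = 5  [terminal]
16. n11.wid = false  [g.fin > 5]
17. n12.lim = 13  [terminal]
18. n13.wid = 22  [f.lim * -1 + 35]
19. n14.lim = 27  [terminal]
20. n13.sig = 13  [S.wid - 9]
21. n13.hot = "uq"  ["uq"]
22. n15.wid = 20  [S₀.sig + 7]
23. n16.fin = 24  [terminal]
24. n15.sig = 22  [g.fin * -2 + 70]
25. n15.hot = "vn"  ["vn"]
26. n11.key = -7  [S₀.sig + S₁.sig - 42]
27. n0.sig = 3  [A.live + 4]
28. n0.hot = "yq"  ["yq"]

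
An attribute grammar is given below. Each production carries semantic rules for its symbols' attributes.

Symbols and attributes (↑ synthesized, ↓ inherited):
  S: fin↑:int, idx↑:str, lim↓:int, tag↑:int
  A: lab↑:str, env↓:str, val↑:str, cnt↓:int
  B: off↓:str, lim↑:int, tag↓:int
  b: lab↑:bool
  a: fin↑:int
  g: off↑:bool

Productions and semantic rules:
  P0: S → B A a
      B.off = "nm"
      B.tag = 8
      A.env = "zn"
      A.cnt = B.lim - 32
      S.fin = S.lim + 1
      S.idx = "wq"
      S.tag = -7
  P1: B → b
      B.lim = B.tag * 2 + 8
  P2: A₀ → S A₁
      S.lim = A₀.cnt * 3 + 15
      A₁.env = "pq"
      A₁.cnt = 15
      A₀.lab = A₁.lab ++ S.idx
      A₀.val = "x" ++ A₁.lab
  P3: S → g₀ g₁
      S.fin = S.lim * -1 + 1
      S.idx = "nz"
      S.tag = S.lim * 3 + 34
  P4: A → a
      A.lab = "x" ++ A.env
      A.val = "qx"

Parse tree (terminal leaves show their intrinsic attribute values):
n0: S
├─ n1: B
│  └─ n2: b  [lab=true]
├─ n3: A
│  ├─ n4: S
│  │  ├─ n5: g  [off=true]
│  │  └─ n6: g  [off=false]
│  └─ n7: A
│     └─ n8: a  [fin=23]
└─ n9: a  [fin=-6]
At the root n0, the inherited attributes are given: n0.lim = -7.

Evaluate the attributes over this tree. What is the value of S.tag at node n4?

1. n0.lim = -7  [given at root]
2. n1.off = "nm"  ["nm"]
3. n1.tag = 8  [8]
4. n2.lab = true  [terminal]
5. n1.lim = 24  [B.tag * 2 + 8]
6. n3.env = "zn"  ["zn"]
7. n3.cnt = -8  [B.lim - 32]
8. n4.lim = -9  [A₀.cnt * 3 + 15]
9. n5.off = true  [terminal]
10. n6.off = false  [terminal]
11. n4.fin = 10  [S.lim * -1 + 1]
12. n4.idx = "nz"  ["nz"]
13. n4.tag = 7  [S.lim * 3 + 34]
14. n7.env = "pq"  ["pq"]
15. n7.cnt = 15  [15]
16. n8.fin = 23  [terminal]
17. n7.lab = "xpq"  ["x" ++ A.env]
18. n7.val = "qx"  ["qx"]
19. n3.lab = "xpqnz"  [A₁.lab ++ S.idx]
20. n3.val = "xxpq"  ["x" ++ A₁.lab]
21. n9.fin = -6  [terminal]
22. n0.fin = -6  [S.lim + 1]
23. n0.idx = "wq"  ["wq"]
24. n0.tag = -7  [-7]

7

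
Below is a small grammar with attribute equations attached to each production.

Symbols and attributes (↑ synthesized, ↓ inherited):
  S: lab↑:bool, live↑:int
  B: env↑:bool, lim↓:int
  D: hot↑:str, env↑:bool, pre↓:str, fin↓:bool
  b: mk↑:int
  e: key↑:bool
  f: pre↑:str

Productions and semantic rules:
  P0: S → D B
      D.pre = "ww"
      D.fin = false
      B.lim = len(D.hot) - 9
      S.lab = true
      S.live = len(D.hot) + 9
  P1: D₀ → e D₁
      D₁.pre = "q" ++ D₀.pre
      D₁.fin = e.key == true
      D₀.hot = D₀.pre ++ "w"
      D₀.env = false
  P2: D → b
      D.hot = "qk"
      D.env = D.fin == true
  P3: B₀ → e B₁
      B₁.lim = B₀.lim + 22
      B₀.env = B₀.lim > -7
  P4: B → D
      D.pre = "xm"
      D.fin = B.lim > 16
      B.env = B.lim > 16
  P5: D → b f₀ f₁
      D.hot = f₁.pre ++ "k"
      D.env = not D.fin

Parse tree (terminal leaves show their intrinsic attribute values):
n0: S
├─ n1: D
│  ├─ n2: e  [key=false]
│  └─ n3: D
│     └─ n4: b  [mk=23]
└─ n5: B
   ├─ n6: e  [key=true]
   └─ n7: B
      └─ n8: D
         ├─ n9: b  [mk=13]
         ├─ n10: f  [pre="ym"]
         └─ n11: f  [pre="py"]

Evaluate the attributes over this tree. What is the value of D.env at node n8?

1. n1.pre = "ww"  ["ww"]
2. n1.fin = false  [false]
3. n2.key = false  [terminal]
4. n3.pre = "qww"  ["q" ++ D₀.pre]
5. n3.fin = false  [e.key == true]
6. n4.mk = 23  [terminal]
7. n3.hot = "qk"  ["qk"]
8. n3.env = false  [D.fin == true]
9. n1.hot = "www"  [D₀.pre ++ "w"]
10. n1.env = false  [false]
11. n5.lim = -6  [len(D.hot) - 9]
12. n6.key = true  [terminal]
13. n7.lim = 16  [B₀.lim + 22]
14. n8.pre = "xm"  ["xm"]
15. n8.fin = false  [B.lim > 16]
16. n9.mk = 13  [terminal]
17. n10.pre = "ym"  [terminal]
18. n11.pre = "py"  [terminal]
19. n8.hot = "pyk"  [f₁.pre ++ "k"]
20. n8.env = true  [not D.fin]
21. n7.env = false  [B.lim > 16]
22. n5.env = true  [B₀.lim > -7]
23. n0.lab = true  [true]
24. n0.live = 12  [len(D.hot) + 9]

true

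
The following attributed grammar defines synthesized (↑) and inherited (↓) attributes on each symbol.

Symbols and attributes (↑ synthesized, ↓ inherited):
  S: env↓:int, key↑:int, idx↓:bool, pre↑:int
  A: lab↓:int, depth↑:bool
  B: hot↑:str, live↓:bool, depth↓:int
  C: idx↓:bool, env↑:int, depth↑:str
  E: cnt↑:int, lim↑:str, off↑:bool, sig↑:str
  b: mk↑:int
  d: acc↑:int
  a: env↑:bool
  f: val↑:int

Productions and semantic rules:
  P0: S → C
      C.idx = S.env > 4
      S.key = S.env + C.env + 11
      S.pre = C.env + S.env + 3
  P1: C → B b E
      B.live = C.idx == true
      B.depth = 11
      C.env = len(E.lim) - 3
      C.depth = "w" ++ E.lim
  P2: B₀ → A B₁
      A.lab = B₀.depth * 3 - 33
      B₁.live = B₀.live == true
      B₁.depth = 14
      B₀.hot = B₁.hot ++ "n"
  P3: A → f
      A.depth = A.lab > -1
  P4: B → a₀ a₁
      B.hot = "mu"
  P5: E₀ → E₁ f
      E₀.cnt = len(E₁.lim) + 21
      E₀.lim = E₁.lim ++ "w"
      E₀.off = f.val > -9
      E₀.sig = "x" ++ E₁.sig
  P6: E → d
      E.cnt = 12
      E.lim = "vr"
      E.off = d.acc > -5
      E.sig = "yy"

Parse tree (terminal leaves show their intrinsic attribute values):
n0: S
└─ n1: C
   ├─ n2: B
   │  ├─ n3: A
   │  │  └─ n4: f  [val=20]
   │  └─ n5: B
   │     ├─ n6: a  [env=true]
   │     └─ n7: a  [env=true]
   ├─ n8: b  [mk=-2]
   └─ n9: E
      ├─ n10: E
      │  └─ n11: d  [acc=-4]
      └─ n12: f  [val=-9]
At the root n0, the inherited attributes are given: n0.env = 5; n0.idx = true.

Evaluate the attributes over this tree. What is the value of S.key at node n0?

1. n0.env = 5  [given at root]
2. n0.idx = true  [given at root]
3. n1.idx = true  [S.env > 4]
4. n2.live = true  [C.idx == true]
5. n2.depth = 11  [11]
6. n3.lab = 0  [B₀.depth * 3 - 33]
7. n4.val = 20  [terminal]
8. n3.depth = true  [A.lab > -1]
9. n5.live = true  [B₀.live == true]
10. n5.depth = 14  [14]
11. n6.env = true  [terminal]
12. n7.env = true  [terminal]
13. n5.hot = "mu"  ["mu"]
14. n2.hot = "mun"  [B₁.hot ++ "n"]
15. n8.mk = -2  [terminal]
16. n11.acc = -4  [terminal]
17. n10.cnt = 12  [12]
18. n10.lim = "vr"  ["vr"]
19. n10.off = true  [d.acc > -5]
20. n10.sig = "yy"  ["yy"]
21. n12.val = -9  [terminal]
22. n9.cnt = 23  [len(E₁.lim) + 21]
23. n9.lim = "vrw"  [E₁.lim ++ "w"]
24. n9.off = false  [f.val > -9]
25. n9.sig = "xyy"  ["x" ++ E₁.sig]
26. n1.env = 0  [len(E.lim) - 3]
27. n1.depth = "wvrw"  ["w" ++ E.lim]
28. n0.key = 16  [S.env + C.env + 11]
29. n0.pre = 8  [C.env + S.env + 3]

16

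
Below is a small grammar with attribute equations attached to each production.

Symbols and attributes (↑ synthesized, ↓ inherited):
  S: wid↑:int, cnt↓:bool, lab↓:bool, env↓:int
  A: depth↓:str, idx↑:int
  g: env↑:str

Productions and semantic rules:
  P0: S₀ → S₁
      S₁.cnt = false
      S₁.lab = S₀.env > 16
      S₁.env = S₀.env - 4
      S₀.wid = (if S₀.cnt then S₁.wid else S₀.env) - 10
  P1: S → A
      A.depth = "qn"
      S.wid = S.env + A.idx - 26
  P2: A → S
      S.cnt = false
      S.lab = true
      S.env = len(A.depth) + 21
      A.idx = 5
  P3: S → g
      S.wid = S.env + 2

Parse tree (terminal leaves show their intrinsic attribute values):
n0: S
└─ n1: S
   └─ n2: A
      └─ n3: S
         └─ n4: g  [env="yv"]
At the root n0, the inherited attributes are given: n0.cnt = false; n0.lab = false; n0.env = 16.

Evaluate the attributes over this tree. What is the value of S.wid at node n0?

1. n0.cnt = false  [given at root]
2. n0.lab = false  [given at root]
3. n0.env = 16  [given at root]
4. n1.cnt = false  [false]
5. n1.lab = false  [S₀.env > 16]
6. n1.env = 12  [S₀.env - 4]
7. n2.depth = "qn"  ["qn"]
8. n3.cnt = false  [false]
9. n3.lab = true  [true]
10. n3.env = 23  [len(A.depth) + 21]
11. n4.env = "yv"  [terminal]
12. n3.wid = 25  [S.env + 2]
13. n2.idx = 5  [5]
14. n1.wid = -9  [S.env + A.idx - 26]
15. n0.wid = 6  [(if S₀.cnt then S₁.wid else S₀.env) - 10]

6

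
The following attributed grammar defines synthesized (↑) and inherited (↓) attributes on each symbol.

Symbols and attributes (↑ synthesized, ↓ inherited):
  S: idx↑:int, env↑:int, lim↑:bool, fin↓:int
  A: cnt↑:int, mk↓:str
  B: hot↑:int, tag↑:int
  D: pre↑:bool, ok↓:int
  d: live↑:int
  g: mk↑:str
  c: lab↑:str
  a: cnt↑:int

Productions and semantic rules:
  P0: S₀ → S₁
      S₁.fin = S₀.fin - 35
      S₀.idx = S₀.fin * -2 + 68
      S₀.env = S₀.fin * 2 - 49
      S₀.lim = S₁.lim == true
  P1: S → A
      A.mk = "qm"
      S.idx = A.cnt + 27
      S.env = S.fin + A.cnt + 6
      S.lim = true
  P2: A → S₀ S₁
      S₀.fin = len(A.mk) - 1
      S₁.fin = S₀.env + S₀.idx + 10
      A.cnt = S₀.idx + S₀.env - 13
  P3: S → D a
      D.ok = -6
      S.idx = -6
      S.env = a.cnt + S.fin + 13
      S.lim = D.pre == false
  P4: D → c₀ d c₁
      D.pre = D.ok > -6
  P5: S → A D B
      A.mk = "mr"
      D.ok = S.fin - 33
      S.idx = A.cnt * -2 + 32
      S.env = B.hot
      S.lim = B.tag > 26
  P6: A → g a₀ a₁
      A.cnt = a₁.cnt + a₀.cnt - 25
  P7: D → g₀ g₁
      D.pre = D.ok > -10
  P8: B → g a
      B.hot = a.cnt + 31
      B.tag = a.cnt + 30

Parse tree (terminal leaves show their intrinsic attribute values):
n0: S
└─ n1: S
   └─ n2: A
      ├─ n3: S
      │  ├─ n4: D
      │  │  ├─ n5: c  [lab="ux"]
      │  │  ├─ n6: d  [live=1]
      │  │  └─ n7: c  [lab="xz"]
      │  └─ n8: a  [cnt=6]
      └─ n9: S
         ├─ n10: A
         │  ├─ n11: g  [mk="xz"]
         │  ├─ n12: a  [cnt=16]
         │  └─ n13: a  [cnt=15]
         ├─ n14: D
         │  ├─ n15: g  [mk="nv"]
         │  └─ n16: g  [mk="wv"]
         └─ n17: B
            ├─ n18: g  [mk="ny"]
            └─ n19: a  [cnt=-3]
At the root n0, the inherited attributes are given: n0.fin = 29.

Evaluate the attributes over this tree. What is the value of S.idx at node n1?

1. n0.fin = 29  [given at root]
2. n1.fin = -6  [S₀.fin - 35]
3. n2.mk = "qm"  ["qm"]
4. n3.fin = 1  [len(A.mk) - 1]
5. n4.ok = -6  [-6]
6. n5.lab = "ux"  [terminal]
7. n6.live = 1  [terminal]
8. n7.lab = "xz"  [terminal]
9. n4.pre = false  [D.ok > -6]
10. n8.cnt = 6  [terminal]
11. n3.idx = -6  [-6]
12. n3.env = 20  [a.cnt + S.fin + 13]
13. n3.lim = true  [D.pre == false]
14. n9.fin = 24  [S₀.env + S₀.idx + 10]
15. n10.mk = "mr"  ["mr"]
16. n11.mk = "xz"  [terminal]
17. n12.cnt = 16  [terminal]
18. n13.cnt = 15  [terminal]
19. n10.cnt = 6  [a₁.cnt + a₀.cnt - 25]
20. n14.ok = -9  [S.fin - 33]
21. n15.mk = "nv"  [terminal]
22. n16.mk = "wv"  [terminal]
23. n14.pre = true  [D.ok > -10]
24. n18.mk = "ny"  [terminal]
25. n19.cnt = -3  [terminal]
26. n17.hot = 28  [a.cnt + 31]
27. n17.tag = 27  [a.cnt + 30]
28. n9.idx = 20  [A.cnt * -2 + 32]
29. n9.env = 28  [B.hot]
30. n9.lim = true  [B.tag > 26]
31. n2.cnt = 1  [S₀.idx + S₀.env - 13]
32. n1.idx = 28  [A.cnt + 27]
33. n1.env = 1  [S.fin + A.cnt + 6]
34. n1.lim = true  [true]
35. n0.idx = 10  [S₀.fin * -2 + 68]
36. n0.env = 9  [S₀.fin * 2 - 49]
37. n0.lim = true  [S₁.lim == true]

28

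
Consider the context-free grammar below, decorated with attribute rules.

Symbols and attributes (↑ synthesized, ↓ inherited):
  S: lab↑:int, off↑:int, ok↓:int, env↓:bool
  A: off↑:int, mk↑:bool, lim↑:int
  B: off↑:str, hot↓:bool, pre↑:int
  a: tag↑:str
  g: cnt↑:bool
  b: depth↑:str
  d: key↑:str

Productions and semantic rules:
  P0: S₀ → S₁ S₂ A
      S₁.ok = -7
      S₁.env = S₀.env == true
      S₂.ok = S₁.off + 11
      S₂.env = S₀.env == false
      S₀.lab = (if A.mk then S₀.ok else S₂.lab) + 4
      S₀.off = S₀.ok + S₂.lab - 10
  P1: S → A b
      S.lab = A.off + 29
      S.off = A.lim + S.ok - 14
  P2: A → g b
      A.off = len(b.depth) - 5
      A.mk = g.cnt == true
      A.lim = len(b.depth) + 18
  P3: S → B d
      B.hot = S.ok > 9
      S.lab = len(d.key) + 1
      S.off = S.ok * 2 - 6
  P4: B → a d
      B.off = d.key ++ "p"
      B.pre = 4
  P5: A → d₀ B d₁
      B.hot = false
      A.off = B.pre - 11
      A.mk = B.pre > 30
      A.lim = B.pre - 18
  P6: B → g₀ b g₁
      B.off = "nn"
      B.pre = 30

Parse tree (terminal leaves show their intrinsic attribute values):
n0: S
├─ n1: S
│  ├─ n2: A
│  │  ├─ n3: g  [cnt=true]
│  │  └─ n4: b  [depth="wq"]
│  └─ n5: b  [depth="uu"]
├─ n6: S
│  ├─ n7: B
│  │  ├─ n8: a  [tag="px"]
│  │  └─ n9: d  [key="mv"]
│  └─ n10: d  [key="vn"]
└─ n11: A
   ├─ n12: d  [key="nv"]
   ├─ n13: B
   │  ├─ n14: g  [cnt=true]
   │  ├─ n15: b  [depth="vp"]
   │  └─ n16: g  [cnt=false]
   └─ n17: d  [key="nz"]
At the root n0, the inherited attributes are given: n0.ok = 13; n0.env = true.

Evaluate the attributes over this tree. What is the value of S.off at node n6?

14

1. n0.ok = 13  [given at root]
2. n0.env = true  [given at root]
3. n1.ok = -7  [-7]
4. n1.env = true  [S₀.env == true]
5. n3.cnt = true  [terminal]
6. n4.depth = "wq"  [terminal]
7. n2.off = -3  [len(b.depth) - 5]
8. n2.mk = true  [g.cnt == true]
9. n2.lim = 20  [len(b.depth) + 18]
10. n5.depth = "uu"  [terminal]
11. n1.lab = 26  [A.off + 29]
12. n1.off = -1  [A.lim + S.ok - 14]
13. n6.ok = 10  [S₁.off + 11]
14. n6.env = false  [S₀.env == false]
15. n7.hot = true  [S.ok > 9]
16. n8.tag = "px"  [terminal]
17. n9.key = "mv"  [terminal]
18. n7.off = "mvp"  [d.key ++ "p"]
19. n7.pre = 4  [4]
20. n10.key = "vn"  [terminal]
21. n6.lab = 3  [len(d.key) + 1]
22. n6.off = 14  [S.ok * 2 - 6]
23. n12.key = "nv"  [terminal]
24. n13.hot = false  [false]
25. n14.cnt = true  [terminal]
26. n15.depth = "vp"  [terminal]
27. n16.cnt = false  [terminal]
28. n13.off = "nn"  ["nn"]
29. n13.pre = 30  [30]
30. n17.key = "nz"  [terminal]
31. n11.off = 19  [B.pre - 11]
32. n11.mk = false  [B.pre > 30]
33. n11.lim = 12  [B.pre - 18]
34. n0.lab = 7  [(if A.mk then S₀.ok else S₂.lab) + 4]
35. n0.off = 6  [S₀.ok + S₂.lab - 10]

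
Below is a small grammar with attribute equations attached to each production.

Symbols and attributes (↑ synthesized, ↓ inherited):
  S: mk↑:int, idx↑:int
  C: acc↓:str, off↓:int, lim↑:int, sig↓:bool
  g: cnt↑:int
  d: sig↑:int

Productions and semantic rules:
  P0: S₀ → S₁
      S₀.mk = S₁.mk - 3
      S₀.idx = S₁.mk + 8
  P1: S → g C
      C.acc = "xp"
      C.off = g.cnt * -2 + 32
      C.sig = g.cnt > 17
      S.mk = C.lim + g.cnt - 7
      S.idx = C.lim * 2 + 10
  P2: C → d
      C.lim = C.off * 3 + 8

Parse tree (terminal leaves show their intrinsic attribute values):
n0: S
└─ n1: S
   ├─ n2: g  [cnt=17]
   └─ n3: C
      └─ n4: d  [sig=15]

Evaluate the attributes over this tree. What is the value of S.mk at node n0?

1. n2.cnt = 17  [terminal]
2. n3.acc = "xp"  ["xp"]
3. n3.off = -2  [g.cnt * -2 + 32]
4. n3.sig = false  [g.cnt > 17]
5. n4.sig = 15  [terminal]
6. n3.lim = 2  [C.off * 3 + 8]
7. n1.mk = 12  [C.lim + g.cnt - 7]
8. n1.idx = 14  [C.lim * 2 + 10]
9. n0.mk = 9  [S₁.mk - 3]
10. n0.idx = 20  [S₁.mk + 8]

9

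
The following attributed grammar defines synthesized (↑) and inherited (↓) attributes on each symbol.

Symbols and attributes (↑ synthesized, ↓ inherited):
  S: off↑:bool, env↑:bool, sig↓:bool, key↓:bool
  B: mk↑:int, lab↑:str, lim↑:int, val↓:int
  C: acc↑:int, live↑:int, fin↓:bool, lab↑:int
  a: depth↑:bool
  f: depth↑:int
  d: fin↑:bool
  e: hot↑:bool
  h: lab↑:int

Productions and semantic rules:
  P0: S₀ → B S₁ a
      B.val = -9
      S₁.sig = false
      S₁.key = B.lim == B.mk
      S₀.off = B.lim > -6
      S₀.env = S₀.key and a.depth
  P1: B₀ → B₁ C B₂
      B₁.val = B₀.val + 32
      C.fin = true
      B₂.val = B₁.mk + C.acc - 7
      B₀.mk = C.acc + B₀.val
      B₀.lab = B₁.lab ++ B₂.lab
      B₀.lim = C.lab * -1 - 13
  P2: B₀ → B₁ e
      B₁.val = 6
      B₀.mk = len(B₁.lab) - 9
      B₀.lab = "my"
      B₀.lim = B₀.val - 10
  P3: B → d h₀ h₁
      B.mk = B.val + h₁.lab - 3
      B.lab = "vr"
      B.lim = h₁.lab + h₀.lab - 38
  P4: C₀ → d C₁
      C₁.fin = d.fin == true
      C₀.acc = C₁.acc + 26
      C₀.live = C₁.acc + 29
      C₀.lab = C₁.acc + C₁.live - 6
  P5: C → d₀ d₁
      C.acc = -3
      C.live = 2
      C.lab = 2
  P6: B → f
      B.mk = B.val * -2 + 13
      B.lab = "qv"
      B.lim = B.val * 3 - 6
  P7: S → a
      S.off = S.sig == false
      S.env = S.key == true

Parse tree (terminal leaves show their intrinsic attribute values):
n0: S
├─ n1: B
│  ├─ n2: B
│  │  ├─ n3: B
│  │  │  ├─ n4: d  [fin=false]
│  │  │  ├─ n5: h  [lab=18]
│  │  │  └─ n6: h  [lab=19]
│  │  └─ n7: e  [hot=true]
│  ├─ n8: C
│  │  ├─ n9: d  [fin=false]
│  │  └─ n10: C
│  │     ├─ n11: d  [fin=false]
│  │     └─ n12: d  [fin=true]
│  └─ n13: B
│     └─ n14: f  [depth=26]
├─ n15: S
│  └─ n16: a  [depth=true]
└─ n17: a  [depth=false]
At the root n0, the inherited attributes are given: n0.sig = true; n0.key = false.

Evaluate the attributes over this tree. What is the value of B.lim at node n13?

21

1. n0.sig = true  [given at root]
2. n0.key = false  [given at root]
3. n1.val = -9  [-9]
4. n2.val = 23  [B₀.val + 32]
5. n3.val = 6  [6]
6. n4.fin = false  [terminal]
7. n5.lab = 18  [terminal]
8. n6.lab = 19  [terminal]
9. n3.mk = 22  [B.val + h₁.lab - 3]
10. n3.lab = "vr"  ["vr"]
11. n3.lim = -1  [h₁.lab + h₀.lab - 38]
12. n7.hot = true  [terminal]
13. n2.mk = -7  [len(B₁.lab) - 9]
14. n2.lab = "my"  ["my"]
15. n2.lim = 13  [B₀.val - 10]
16. n8.fin = true  [true]
17. n9.fin = false  [terminal]
18. n10.fin = false  [d.fin == true]
19. n11.fin = false  [terminal]
20. n12.fin = true  [terminal]
21. n10.acc = -3  [-3]
22. n10.live = 2  [2]
23. n10.lab = 2  [2]
24. n8.acc = 23  [C₁.acc + 26]
25. n8.live = 26  [C₁.acc + 29]
26. n8.lab = -7  [C₁.acc + C₁.live - 6]
27. n13.val = 9  [B₁.mk + C.acc - 7]
28. n14.depth = 26  [terminal]
29. n13.mk = -5  [B.val * -2 + 13]
30. n13.lab = "qv"  ["qv"]
31. n13.lim = 21  [B.val * 3 - 6]
32. n1.mk = 14  [C.acc + B₀.val]
33. n1.lab = "myqv"  [B₁.lab ++ B₂.lab]
34. n1.lim = -6  [C.lab * -1 - 13]
35. n15.sig = false  [false]
36. n15.key = false  [B.lim == B.mk]
37. n16.depth = true  [terminal]
38. n15.off = true  [S.sig == false]
39. n15.env = false  [S.key == true]
40. n17.depth = false  [terminal]
41. n0.off = false  [B.lim > -6]
42. n0.env = false  [S₀.key and a.depth]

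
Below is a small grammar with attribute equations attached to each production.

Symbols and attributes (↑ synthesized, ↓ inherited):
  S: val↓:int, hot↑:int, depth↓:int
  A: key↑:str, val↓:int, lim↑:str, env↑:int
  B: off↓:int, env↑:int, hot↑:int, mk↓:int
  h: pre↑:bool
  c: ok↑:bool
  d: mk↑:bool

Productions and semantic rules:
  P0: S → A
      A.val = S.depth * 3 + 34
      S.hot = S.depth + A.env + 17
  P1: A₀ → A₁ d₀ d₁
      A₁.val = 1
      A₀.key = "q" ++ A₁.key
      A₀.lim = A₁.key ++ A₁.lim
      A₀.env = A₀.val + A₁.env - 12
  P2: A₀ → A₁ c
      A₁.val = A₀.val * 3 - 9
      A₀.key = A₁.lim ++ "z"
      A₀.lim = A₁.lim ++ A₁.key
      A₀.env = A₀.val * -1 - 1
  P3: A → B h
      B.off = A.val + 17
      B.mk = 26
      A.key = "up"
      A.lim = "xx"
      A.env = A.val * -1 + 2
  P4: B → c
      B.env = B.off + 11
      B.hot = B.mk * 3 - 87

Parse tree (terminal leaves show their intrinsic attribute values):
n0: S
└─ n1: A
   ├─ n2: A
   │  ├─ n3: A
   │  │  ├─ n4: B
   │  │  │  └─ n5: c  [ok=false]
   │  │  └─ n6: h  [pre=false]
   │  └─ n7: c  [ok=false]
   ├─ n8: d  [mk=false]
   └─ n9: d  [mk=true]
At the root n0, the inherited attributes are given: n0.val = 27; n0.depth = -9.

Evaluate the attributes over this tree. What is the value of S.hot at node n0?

1

1. n0.val = 27  [given at root]
2. n0.depth = -9  [given at root]
3. n1.val = 7  [S.depth * 3 + 34]
4. n2.val = 1  [1]
5. n3.val = -6  [A₀.val * 3 - 9]
6. n4.off = 11  [A.val + 17]
7. n4.mk = 26  [26]
8. n5.ok = false  [terminal]
9. n4.env = 22  [B.off + 11]
10. n4.hot = -9  [B.mk * 3 - 87]
11. n6.pre = false  [terminal]
12. n3.key = "up"  ["up"]
13. n3.lim = "xx"  ["xx"]
14. n3.env = 8  [A.val * -1 + 2]
15. n7.ok = false  [terminal]
16. n2.key = "xxz"  [A₁.lim ++ "z"]
17. n2.lim = "xxup"  [A₁.lim ++ A₁.key]
18. n2.env = -2  [A₀.val * -1 - 1]
19. n8.mk = false  [terminal]
20. n9.mk = true  [terminal]
21. n1.key = "qxxz"  ["q" ++ A₁.key]
22. n1.lim = "xxzxxup"  [A₁.key ++ A₁.lim]
23. n1.env = -7  [A₀.val + A₁.env - 12]
24. n0.hot = 1  [S.depth + A.env + 17]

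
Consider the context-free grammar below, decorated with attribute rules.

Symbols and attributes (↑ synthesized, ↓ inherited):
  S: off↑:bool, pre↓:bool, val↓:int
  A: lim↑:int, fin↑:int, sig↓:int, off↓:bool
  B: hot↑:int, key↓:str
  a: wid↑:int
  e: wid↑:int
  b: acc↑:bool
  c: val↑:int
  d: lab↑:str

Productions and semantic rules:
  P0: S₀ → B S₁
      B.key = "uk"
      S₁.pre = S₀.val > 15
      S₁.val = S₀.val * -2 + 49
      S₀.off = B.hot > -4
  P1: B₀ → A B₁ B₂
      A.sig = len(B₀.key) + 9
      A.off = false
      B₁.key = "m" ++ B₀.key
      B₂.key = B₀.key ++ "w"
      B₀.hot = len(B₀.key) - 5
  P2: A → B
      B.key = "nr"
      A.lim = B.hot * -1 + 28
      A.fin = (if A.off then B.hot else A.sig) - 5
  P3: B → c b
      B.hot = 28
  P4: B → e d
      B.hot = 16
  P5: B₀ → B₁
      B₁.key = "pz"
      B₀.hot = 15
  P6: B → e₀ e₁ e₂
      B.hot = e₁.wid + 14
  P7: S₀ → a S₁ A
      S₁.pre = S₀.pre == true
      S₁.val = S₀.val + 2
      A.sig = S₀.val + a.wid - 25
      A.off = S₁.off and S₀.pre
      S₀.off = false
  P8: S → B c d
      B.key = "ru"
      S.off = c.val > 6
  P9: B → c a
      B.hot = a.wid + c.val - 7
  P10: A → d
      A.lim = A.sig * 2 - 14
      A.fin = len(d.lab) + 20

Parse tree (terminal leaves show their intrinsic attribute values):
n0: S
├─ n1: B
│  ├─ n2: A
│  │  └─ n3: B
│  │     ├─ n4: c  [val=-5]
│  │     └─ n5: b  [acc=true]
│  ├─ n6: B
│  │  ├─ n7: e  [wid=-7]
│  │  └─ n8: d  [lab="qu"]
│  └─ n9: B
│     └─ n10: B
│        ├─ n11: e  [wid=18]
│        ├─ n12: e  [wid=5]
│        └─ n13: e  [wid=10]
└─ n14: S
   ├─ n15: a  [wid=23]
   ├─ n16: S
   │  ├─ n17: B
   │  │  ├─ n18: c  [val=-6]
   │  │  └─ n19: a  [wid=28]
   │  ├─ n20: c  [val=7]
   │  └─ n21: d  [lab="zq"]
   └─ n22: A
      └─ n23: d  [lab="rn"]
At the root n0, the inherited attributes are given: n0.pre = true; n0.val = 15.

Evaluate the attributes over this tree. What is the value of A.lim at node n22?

20

1. n0.pre = true  [given at root]
2. n0.val = 15  [given at root]
3. n1.key = "uk"  ["uk"]
4. n2.sig = 11  [len(B₀.key) + 9]
5. n2.off = false  [false]
6. n3.key = "nr"  ["nr"]
7. n4.val = -5  [terminal]
8. n5.acc = true  [terminal]
9. n3.hot = 28  [28]
10. n2.lim = 0  [B.hot * -1 + 28]
11. n2.fin = 6  [(if A.off then B.hot else A.sig) - 5]
12. n6.key = "muk"  ["m" ++ B₀.key]
13. n7.wid = -7  [terminal]
14. n8.lab = "qu"  [terminal]
15. n6.hot = 16  [16]
16. n9.key = "ukw"  [B₀.key ++ "w"]
17. n10.key = "pz"  ["pz"]
18. n11.wid = 18  [terminal]
19. n12.wid = 5  [terminal]
20. n13.wid = 10  [terminal]
21. n10.hot = 19  [e₁.wid + 14]
22. n9.hot = 15  [15]
23. n1.hot = -3  [len(B₀.key) - 5]
24. n14.pre = false  [S₀.val > 15]
25. n14.val = 19  [S₀.val * -2 + 49]
26. n15.wid = 23  [terminal]
27. n16.pre = false  [S₀.pre == true]
28. n16.val = 21  [S₀.val + 2]
29. n17.key = "ru"  ["ru"]
30. n18.val = -6  [terminal]
31. n19.wid = 28  [terminal]
32. n17.hot = 15  [a.wid + c.val - 7]
33. n20.val = 7  [terminal]
34. n21.lab = "zq"  [terminal]
35. n16.off = true  [c.val > 6]
36. n22.sig = 17  [S₀.val + a.wid - 25]
37. n22.off = false  [S₁.off and S₀.pre]
38. n23.lab = "rn"  [terminal]
39. n22.lim = 20  [A.sig * 2 - 14]
40. n22.fin = 22  [len(d.lab) + 20]
41. n14.off = false  [false]
42. n0.off = true  [B.hot > -4]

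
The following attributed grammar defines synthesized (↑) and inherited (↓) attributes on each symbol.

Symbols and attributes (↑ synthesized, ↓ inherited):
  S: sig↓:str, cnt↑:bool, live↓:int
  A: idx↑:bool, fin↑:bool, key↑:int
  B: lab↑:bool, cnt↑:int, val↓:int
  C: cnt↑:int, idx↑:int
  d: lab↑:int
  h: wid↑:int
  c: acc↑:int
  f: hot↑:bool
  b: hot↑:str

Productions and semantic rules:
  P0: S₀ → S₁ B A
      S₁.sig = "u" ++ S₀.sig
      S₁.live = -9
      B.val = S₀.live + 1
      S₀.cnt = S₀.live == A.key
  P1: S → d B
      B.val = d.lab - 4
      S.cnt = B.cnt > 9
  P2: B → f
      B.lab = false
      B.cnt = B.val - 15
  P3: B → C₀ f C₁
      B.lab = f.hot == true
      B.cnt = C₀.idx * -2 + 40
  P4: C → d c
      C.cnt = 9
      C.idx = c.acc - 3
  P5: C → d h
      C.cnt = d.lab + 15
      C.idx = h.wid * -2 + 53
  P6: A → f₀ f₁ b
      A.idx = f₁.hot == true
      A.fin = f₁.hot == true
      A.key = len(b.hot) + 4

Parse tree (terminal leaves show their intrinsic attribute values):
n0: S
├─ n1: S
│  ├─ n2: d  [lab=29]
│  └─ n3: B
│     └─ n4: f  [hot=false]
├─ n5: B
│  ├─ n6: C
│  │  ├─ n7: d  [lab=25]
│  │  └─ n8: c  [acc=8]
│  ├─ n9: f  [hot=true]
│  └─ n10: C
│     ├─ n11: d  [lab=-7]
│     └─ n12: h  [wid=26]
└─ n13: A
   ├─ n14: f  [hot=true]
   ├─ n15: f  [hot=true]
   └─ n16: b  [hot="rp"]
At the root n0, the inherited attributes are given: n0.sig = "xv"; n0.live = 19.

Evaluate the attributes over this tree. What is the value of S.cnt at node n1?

1. n0.sig = "xv"  [given at root]
2. n0.live = 19  [given at root]
3. n1.sig = "uxv"  ["u" ++ S₀.sig]
4. n1.live = -9  [-9]
5. n2.lab = 29  [terminal]
6. n3.val = 25  [d.lab - 4]
7. n4.hot = false  [terminal]
8. n3.lab = false  [false]
9. n3.cnt = 10  [B.val - 15]
10. n1.cnt = true  [B.cnt > 9]
11. n5.val = 20  [S₀.live + 1]
12. n7.lab = 25  [terminal]
13. n8.acc = 8  [terminal]
14. n6.cnt = 9  [9]
15. n6.idx = 5  [c.acc - 3]
16. n9.hot = true  [terminal]
17. n11.lab = -7  [terminal]
18. n12.wid = 26  [terminal]
19. n10.cnt = 8  [d.lab + 15]
20. n10.idx = 1  [h.wid * -2 + 53]
21. n5.lab = true  [f.hot == true]
22. n5.cnt = 30  [C₀.idx * -2 + 40]
23. n14.hot = true  [terminal]
24. n15.hot = true  [terminal]
25. n16.hot = "rp"  [terminal]
26. n13.idx = true  [f₁.hot == true]
27. n13.fin = true  [f₁.hot == true]
28. n13.key = 6  [len(b.hot) + 4]
29. n0.cnt = false  [S₀.live == A.key]

true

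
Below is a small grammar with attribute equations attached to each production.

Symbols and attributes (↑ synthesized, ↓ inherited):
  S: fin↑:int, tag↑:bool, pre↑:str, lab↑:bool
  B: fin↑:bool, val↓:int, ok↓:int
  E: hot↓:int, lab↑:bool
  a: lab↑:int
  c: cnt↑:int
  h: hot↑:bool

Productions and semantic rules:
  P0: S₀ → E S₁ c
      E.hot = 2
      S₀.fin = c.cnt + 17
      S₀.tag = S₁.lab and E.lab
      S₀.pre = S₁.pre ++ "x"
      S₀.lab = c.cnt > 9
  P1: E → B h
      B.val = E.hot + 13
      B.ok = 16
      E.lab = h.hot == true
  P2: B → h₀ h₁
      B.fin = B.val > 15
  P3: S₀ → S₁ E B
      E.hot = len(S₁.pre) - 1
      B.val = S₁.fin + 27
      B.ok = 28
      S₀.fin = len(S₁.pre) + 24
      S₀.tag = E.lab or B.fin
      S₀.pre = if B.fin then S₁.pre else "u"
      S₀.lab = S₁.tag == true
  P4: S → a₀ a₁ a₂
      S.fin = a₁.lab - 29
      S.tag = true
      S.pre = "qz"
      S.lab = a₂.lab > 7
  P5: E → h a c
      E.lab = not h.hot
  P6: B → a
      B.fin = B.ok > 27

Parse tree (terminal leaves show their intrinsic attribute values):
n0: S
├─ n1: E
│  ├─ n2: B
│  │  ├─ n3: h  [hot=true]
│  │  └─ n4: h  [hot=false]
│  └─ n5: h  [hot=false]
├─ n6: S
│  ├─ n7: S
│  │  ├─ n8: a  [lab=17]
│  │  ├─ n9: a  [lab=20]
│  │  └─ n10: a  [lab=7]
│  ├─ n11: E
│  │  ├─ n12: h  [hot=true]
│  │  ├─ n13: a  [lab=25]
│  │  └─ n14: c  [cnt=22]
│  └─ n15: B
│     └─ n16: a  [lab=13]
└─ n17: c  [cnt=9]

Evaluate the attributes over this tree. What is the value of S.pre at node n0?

"qzx"

1. n1.hot = 2  [2]
2. n2.val = 15  [E.hot + 13]
3. n2.ok = 16  [16]
4. n3.hot = true  [terminal]
5. n4.hot = false  [terminal]
6. n2.fin = false  [B.val > 15]
7. n5.hot = false  [terminal]
8. n1.lab = false  [h.hot == true]
9. n8.lab = 17  [terminal]
10. n9.lab = 20  [terminal]
11. n10.lab = 7  [terminal]
12. n7.fin = -9  [a₁.lab - 29]
13. n7.tag = true  [true]
14. n7.pre = "qz"  ["qz"]
15. n7.lab = false  [a₂.lab > 7]
16. n11.hot = 1  [len(S₁.pre) - 1]
17. n12.hot = true  [terminal]
18. n13.lab = 25  [terminal]
19. n14.cnt = 22  [terminal]
20. n11.lab = false  [not h.hot]
21. n15.val = 18  [S₁.fin + 27]
22. n15.ok = 28  [28]
23. n16.lab = 13  [terminal]
24. n15.fin = true  [B.ok > 27]
25. n6.fin = 26  [len(S₁.pre) + 24]
26. n6.tag = true  [E.lab or B.fin]
27. n6.pre = "qz"  [if B.fin then S₁.pre else "u"]
28. n6.lab = true  [S₁.tag == true]
29. n17.cnt = 9  [terminal]
30. n0.fin = 26  [c.cnt + 17]
31. n0.tag = false  [S₁.lab and E.lab]
32. n0.pre = "qzx"  [S₁.pre ++ "x"]
33. n0.lab = false  [c.cnt > 9]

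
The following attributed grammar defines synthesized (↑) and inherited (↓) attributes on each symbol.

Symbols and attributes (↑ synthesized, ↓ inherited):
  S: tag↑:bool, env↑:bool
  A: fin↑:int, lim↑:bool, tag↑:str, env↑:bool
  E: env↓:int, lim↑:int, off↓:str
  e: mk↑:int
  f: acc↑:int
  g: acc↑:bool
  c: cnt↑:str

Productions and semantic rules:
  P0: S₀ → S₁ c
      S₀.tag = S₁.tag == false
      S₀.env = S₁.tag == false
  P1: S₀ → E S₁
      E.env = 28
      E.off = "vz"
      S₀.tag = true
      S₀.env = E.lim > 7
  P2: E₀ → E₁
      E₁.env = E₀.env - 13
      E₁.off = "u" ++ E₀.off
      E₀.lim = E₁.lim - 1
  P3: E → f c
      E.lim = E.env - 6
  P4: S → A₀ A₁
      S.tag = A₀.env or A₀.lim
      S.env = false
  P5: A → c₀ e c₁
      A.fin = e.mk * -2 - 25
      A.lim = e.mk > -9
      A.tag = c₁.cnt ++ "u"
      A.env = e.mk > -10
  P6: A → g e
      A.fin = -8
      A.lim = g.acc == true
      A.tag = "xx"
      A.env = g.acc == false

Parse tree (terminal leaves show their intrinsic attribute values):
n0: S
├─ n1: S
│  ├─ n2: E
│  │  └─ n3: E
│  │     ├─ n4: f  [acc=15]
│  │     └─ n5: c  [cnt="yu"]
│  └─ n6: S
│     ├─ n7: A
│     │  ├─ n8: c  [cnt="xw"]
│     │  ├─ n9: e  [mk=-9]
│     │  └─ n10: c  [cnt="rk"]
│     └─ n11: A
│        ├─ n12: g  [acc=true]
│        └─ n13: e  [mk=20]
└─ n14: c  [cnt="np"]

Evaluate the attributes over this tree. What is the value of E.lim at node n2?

1. n2.env = 28  [28]
2. n2.off = "vz"  ["vz"]
3. n3.env = 15  [E₀.env - 13]
4. n3.off = "uvz"  ["u" ++ E₀.off]
5. n4.acc = 15  [terminal]
6. n5.cnt = "yu"  [terminal]
7. n3.lim = 9  [E.env - 6]
8. n2.lim = 8  [E₁.lim - 1]
9. n8.cnt = "xw"  [terminal]
10. n9.mk = -9  [terminal]
11. n10.cnt = "rk"  [terminal]
12. n7.fin = -7  [e.mk * -2 - 25]
13. n7.lim = false  [e.mk > -9]
14. n7.tag = "rku"  [c₁.cnt ++ "u"]
15. n7.env = true  [e.mk > -10]
16. n12.acc = true  [terminal]
17. n13.mk = 20  [terminal]
18. n11.fin = -8  [-8]
19. n11.lim = true  [g.acc == true]
20. n11.tag = "xx"  ["xx"]
21. n11.env = false  [g.acc == false]
22. n6.tag = true  [A₀.env or A₀.lim]
23. n6.env = false  [false]
24. n1.tag = true  [true]
25. n1.env = true  [E.lim > 7]
26. n14.cnt = "np"  [terminal]
27. n0.tag = false  [S₁.tag == false]
28. n0.env = false  [S₁.tag == false]

8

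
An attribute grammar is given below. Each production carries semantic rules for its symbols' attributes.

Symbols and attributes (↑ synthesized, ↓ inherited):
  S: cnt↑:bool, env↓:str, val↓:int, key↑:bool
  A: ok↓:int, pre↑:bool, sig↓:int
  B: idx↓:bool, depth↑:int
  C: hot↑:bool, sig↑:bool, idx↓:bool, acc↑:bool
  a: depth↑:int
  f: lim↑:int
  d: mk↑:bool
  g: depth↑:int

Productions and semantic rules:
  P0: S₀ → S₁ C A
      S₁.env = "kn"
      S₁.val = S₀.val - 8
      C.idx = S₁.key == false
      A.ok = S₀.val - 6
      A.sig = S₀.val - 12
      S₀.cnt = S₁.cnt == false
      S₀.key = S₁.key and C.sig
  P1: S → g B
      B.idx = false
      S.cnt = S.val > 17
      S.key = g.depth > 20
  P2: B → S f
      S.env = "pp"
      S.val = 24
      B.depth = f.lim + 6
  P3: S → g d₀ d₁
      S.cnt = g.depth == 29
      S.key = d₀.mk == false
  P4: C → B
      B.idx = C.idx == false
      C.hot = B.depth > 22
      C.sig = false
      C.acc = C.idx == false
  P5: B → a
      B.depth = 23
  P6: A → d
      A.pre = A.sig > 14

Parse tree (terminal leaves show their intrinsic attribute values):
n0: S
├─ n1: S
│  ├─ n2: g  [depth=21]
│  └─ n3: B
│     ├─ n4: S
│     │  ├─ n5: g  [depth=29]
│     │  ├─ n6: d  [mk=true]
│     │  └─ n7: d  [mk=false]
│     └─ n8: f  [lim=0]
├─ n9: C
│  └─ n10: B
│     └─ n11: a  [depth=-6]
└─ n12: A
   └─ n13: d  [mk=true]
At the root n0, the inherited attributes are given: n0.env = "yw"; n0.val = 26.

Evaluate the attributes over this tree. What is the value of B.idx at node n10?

1. n0.env = "yw"  [given at root]
2. n0.val = 26  [given at root]
3. n1.env = "kn"  ["kn"]
4. n1.val = 18  [S₀.val - 8]
5. n2.depth = 21  [terminal]
6. n3.idx = false  [false]
7. n4.env = "pp"  ["pp"]
8. n4.val = 24  [24]
9. n5.depth = 29  [terminal]
10. n6.mk = true  [terminal]
11. n7.mk = false  [terminal]
12. n4.cnt = true  [g.depth == 29]
13. n4.key = false  [d₀.mk == false]
14. n8.lim = 0  [terminal]
15. n3.depth = 6  [f.lim + 6]
16. n1.cnt = true  [S.val > 17]
17. n1.key = true  [g.depth > 20]
18. n9.idx = false  [S₁.key == false]
19. n10.idx = true  [C.idx == false]
20. n11.depth = -6  [terminal]
21. n10.depth = 23  [23]
22. n9.hot = true  [B.depth > 22]
23. n9.sig = false  [false]
24. n9.acc = true  [C.idx == false]
25. n12.ok = 20  [S₀.val - 6]
26. n12.sig = 14  [S₀.val - 12]
27. n13.mk = true  [terminal]
28. n12.pre = false  [A.sig > 14]
29. n0.cnt = false  [S₁.cnt == false]
30. n0.key = false  [S₁.key and C.sig]

true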